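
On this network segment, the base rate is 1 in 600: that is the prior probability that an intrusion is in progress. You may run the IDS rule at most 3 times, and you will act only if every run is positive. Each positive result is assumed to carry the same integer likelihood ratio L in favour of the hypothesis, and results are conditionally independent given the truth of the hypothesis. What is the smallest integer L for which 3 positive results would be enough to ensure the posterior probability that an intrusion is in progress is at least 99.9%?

Prior odds = (1/600)/(599/600) = 1/599.
Target odds = 0.999/0.001 = 999.
Need L³ ≥ 999 ÷ (1/599) = 598401.
84³ = 592704 < 598401 ≤ 614125 = 85³, so L = 85.

85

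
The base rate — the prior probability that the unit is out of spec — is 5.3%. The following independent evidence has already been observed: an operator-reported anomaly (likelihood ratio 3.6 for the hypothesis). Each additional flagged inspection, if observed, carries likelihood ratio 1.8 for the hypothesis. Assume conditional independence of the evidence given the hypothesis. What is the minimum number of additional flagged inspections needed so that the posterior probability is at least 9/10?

7

Prior odds = 0.053/0.947 = 53/947.
Bayes factor of the evidence already in hand = 3.6.
Odds after that evidence = (53/947) × 3.6 = 954/4735.
Target odds = 0.9/0.1 = 9.
Need 1.8ⁿ ≥ 9 ÷ (954/4735) = 4735/106.
1.8⁶ = 531441/15625 falls short of 4735/106 but 1.8⁷ = 4782969/78125 reaches it, so n = 7.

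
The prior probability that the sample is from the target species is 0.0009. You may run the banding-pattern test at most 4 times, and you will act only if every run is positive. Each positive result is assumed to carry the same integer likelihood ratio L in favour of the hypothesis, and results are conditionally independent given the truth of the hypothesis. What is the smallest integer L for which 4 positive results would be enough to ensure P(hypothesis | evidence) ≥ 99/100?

19

Prior odds = 0.0009/0.9991 = 9/9991.
Target odds = 0.99/0.01 = 99.
Need L⁴ ≥ 99 ÷ (9/9991) = 109901.
18⁴ = 104976 < 109901 ≤ 130321 = 19⁴, so L = 19.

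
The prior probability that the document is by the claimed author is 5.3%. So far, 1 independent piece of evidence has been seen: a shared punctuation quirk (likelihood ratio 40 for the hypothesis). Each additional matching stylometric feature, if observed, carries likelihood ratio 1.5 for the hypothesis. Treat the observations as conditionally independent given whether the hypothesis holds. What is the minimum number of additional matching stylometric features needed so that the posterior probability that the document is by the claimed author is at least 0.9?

4

Prior odds = 0.053/0.947 = 53/947.
Bayes factor of the evidence already in hand = 40.
Odds after that evidence = (53/947) × 40 = 2120/947.
Target odds = 0.9/0.1 = 9.
Need 1.5ⁿ ≥ 9 ÷ (2120/947) = 8523/2120.
1.5³ = 3.375 falls short of 8523/2120 but 1.5⁴ = 5.0625 reaches it, so n = 4.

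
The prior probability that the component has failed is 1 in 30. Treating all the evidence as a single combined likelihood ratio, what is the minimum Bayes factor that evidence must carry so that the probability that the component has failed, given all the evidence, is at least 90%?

261

Prior odds = (1/30)/(29/30) = 1/29.
Target odds = 0.9/0.1 = 9.
Required Bayes factor = 9 ÷ (1/29) = 261.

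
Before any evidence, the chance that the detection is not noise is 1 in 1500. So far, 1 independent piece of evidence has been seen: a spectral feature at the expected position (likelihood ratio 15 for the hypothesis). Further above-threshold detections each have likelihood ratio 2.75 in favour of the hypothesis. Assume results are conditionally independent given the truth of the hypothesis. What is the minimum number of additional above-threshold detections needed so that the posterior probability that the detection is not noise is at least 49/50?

Prior odds = (1/1500)/(1499/1500) = 1/1499.
Bayes factor of the evidence already in hand = 15.
Odds after that evidence = (1/1499) × 15 = 15/1499.
Target odds = 0.98/0.02 = 49.
Need 2.75ⁿ ≥ 49 ÷ (15/1499) = 73451/15.
2.75⁸ = 214358881/65536 falls short of 73451/15 but 2.75⁹ ≈8994.86 reaches it, so n = 9.

9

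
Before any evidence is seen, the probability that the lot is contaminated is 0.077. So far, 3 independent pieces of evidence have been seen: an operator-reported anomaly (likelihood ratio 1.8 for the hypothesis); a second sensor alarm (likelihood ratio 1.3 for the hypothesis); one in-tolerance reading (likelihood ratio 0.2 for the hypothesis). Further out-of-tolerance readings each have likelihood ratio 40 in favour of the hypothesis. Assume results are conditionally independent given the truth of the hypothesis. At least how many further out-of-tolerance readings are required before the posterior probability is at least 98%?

2

Prior odds = 0.077/0.923 = 77/923.
Combined Bayes factor of the evidence already in hand = 1.8 × 1.3 × 0.2 = 0.468.
Odds after that evidence = (77/923) × 0.468 = 693/17750.
Target odds = 0.98/0.02 = 49.
Need 40ⁿ ≥ 49 ÷ (693/17750) = 124250/99.
40¹ = 40 falls short of 124250/99 but 40² = 1600 reaches it, so n = 2.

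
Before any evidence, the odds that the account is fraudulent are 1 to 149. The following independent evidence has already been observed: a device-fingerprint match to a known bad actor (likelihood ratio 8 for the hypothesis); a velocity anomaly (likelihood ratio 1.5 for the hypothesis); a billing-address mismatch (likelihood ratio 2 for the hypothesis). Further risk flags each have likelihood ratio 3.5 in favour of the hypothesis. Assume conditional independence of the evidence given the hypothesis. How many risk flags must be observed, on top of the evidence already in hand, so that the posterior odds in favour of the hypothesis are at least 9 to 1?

4

Prior odds = 1/149.
Combined Bayes factor of the evidence already in hand = 8 × 1.5 × 2 = 24.
Odds after that evidence = (1/149) × 24 = 24/149.
Target odds = 9.
Need 3.5ⁿ ≥ 9 ÷ (24/149) = 55.875.
3.5³ = 42.875 falls short of 55.875 but 3.5⁴ = 150.0625 reaches it, so n = 4.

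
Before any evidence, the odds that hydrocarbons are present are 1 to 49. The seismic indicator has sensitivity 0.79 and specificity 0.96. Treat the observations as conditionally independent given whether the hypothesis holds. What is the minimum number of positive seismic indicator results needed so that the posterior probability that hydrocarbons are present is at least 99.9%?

4

Prior odds = 1/49.
False-positive rate = 1 − 0.96 = 0.04; likelihood ratio of a positive = 0.79/0.04 = 19.75.
Target posterior odds = 0.999/0.001 = 999.
Need (1/49) × 19.75ⁿ ≥ 999, i.e. 19.75ⁿ ≥ 48951.
19.75³ = 7703.734375 falls short of 48951 but 19.75⁴ = 38950081/256 reaches it, so n = 4.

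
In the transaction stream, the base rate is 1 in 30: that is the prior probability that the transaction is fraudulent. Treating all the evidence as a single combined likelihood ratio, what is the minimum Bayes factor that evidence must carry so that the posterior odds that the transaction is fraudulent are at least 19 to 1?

551

Prior odds = (1/30)/(29/30) = 1/29.
Target odds = 19.
Required Bayes factor = 19 ÷ (1/29) = 551.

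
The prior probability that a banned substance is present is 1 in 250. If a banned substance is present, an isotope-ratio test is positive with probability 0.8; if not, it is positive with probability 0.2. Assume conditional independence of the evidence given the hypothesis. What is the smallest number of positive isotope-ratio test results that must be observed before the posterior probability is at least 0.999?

Prior odds: 0.004 ÷ 0.996 = 1/249.
Likelihood ratio of a positive = 0.8/0.2 = 4.
Target odds: 0.999 ÷ 0.001 = 999.
Require 4ⁿ ≥ 999 ÷ (1/249) = 248751.
4⁸ = 65536 falls short of 248751 but 4⁹ = 262144 reaches it, so n = 9.

9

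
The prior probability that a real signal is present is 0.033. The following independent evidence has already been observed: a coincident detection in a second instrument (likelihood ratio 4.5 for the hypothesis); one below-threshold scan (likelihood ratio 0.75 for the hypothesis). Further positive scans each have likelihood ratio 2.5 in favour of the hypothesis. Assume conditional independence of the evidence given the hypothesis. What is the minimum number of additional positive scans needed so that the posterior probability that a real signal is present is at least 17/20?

5

Prior odds = 0.033/0.967 = 33/967.
Combined Bayes factor of the evidence already in hand = 4.5 × 0.75 = 3.375.
Odds after that evidence = (33/967) × 3.375 = 891/7736.
Target odds = 0.85/0.15 = 17/3.
Need 2.5ⁿ ≥ 17/3 ÷ (891/7736) = 131512/2673.
2.5⁴ = 39.0625 falls short of 131512/2673 but 2.5⁵ = 97.65625 reaches it, so n = 5.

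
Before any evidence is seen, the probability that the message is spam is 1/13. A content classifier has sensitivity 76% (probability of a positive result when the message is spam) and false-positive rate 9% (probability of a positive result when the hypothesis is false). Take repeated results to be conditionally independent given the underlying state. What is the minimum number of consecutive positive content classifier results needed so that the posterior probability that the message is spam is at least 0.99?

Prior odds: (1/13) ÷ (12/13) = 1/12.
Likelihood ratio of a positive result = 0.76/0.09 = 76/9.
Target posterior odds = 0.99/0.01 = 99.
Need (1/12) × (76/9)ⁿ ≥ 99, i.e. (76/9)ⁿ ≥ 1188.
(76/9)³ = 438976/729 falls short of 1188 but (76/9)⁴ = 33362176/6561 reaches it, so n = 4.

4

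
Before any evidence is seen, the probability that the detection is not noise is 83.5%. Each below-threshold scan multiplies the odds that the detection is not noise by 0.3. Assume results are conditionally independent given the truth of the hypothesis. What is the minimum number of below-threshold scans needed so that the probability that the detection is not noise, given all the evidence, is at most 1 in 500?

Prior odds = 0.835/0.165 = 167/33.
Likelihood ratio per below-threshold scan = 0.3.
Target posterior odds = 0.002/0.998 = 1/499.
Require 0.3ⁿ ≤ 1/499 ÷ (167/33) = 33/83333.
0.3⁶ = 729/1000000 is still above 33/83333 but 0.3⁷ = 2187/10000000 is at or below it, so n = 7.

7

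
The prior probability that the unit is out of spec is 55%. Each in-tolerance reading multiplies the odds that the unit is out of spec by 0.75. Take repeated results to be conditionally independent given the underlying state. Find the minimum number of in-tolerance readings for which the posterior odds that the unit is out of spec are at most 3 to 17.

7

Prior odds: 0.55 ÷ 0.45 = 11/9.
Likelihood ratio per in-tolerance reading = 0.75.
Target odds = 3/17.
Need (11/9) × 0.75ⁿ ≤ 3/17, i.e. 0.75ⁿ ≤ 27/187.
0.75⁶ = 729/4096 is still above 27/187 but 0.75⁷ = 2187/16384 is at or below it, so n = 7.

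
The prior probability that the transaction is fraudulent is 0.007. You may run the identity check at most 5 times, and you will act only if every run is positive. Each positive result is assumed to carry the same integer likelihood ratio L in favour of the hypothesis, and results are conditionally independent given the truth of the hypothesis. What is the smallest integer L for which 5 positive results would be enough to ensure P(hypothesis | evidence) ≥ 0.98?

6

Prior odds = 0.007/0.993 = 7/993.
Target odds = 0.98/0.02 = 49.
Need L⁵ ≥ 49 ÷ (7/993) = 6951.
5⁵ = 3125 < 6951 ≤ 7776 = 6⁵, so L = 6.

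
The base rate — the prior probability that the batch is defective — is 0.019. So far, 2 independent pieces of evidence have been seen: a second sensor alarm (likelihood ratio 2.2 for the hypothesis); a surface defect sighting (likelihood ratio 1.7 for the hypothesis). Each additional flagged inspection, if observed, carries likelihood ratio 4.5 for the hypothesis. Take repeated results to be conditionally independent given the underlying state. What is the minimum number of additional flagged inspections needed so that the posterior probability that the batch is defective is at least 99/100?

Prior odds = 0.019/0.981 = 19/981.
Combined Bayes factor of the evidence already in hand = 2.2 × 1.7 = 3.74.
Odds after that evidence = (19/981) × 3.74 = 3553/49050.
Target odds = 0.99/0.01 = 99.
Need 4.5ⁿ ≥ 99 ÷ (3553/49050) = 441450/323.
4.5⁴ = 410.0625 falls short of 441450/323 but 4.5⁵ = 1845.28125 reaches it, so n = 5.

5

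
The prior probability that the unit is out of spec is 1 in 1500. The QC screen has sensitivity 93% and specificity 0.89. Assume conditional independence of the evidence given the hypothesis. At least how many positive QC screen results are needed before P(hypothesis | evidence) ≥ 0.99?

Prior odds: (1/1500) ÷ (1499/1500) = 1/1499.
False-positive rate = 1 − 0.89 = 0.11; likelihood ratio of a positive = 0.93/0.11 = 93/11.
Target posterior odds = 0.99/0.01 = 99.
Require (93/11)ⁿ ≥ 99 ÷ (1/1499) = 148401.
(93/11)⁵ ≈43196.8 falls short of 148401 but (93/11)⁶ ≈365209 reaches it, so n = 6.

6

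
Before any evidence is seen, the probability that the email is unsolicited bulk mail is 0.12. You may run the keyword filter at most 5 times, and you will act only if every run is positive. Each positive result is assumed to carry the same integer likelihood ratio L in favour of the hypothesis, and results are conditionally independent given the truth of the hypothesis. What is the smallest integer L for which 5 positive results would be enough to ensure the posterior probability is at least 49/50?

Prior odds = 0.12/0.88 = 3/22.
Target odds = 0.98/0.02 = 49.
Need L⁵ ≥ 49 ÷ (3/22) = 1078/3.
3⁵ = 243 < 1078/3 ≤ 1024 = 4⁵, so L = 4.

4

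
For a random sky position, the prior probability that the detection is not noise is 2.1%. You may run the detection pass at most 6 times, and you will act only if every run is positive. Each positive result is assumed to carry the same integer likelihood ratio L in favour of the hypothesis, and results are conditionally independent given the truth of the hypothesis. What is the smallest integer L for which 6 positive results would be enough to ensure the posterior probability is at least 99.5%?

Prior odds = 0.021/0.979 = 21/979.
Target odds = 0.995/0.005 = 199.
Need L⁶ ≥ 199 ÷ (21/979) = 194821/21.
4⁶ = 4096 < 194821/21 ≤ 15625 = 5⁶, so L = 5.

5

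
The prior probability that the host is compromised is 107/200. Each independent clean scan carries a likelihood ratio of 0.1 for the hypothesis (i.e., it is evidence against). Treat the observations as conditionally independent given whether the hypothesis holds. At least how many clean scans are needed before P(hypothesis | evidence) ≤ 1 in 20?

Prior odds: 0.535 ÷ 0.465 = 107/93.
Likelihood ratio per clean scan = 0.1.
Target odds: 0.05 ÷ 0.95 = 1/19.
Require 0.1ⁿ ≤ 1/19 ÷ (107/93) = 93/2033.
0.1¹ = 0.1 is still above 93/2033 but 0.1² = 0.01 is at or below it, so n = 2.

2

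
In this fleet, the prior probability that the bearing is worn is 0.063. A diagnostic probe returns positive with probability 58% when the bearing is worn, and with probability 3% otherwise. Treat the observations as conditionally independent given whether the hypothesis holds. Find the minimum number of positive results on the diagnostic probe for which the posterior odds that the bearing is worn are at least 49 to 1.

3

Prior odds: 0.063 ÷ 0.937 = 63/937.
Likelihood ratio of a positive result = 0.58/0.03 = 58/3.
Target odds = 49.
Need (63/937) × (58/3)ⁿ ≥ 49, i.e. (58/3)ⁿ ≥ 6559/9.
(58/3)² = 3364/9 falls short of 6559/9 but (58/3)³ = 195112/27 reaches it, so n = 3.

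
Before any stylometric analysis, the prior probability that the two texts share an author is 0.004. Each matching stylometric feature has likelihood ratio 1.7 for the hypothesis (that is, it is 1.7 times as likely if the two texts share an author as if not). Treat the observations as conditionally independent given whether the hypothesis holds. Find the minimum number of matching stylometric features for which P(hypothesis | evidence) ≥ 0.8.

14

Prior odds = 0.004/0.996 = 1/249.
Likelihood ratio per matching stylometric feature = 1.7.
Target odds: 0.8 ÷ 0.2 = 4.
Need (1/249) × 1.7ⁿ ≥ 4, i.e. 1.7ⁿ ≥ 996.
1.7¹³ ≈990.458 falls short of 996 but 1.7¹⁴ ≈1683.78 reaches it, so n = 14.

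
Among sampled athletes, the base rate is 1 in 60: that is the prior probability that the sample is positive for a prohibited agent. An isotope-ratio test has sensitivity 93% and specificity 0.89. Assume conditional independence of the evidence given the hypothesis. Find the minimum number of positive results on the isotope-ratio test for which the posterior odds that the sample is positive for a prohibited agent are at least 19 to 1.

Prior odds = (1/60)/(59/60) = 1/59.
False-positive rate = 1 − 0.89 = 0.11; likelihood ratio of a positive = 0.93/0.11 = 93/11.
Target odds = 19.
Require (93/11)ⁿ ≥ 19 ÷ (1/59) = 1121.
(93/11)³ = 804357/1331 falls short of 1121 but (93/11)⁴ = 74805201/14641 reaches it, so n = 4.

4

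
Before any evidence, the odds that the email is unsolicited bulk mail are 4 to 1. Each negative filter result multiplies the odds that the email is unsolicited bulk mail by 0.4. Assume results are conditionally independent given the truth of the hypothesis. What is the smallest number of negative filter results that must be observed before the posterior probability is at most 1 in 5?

4

Prior odds = 4.
Likelihood ratio per negative filter result = 0.4.
Target posterior odds = 0.2/0.8 = 0.25.
Need 4 × 0.4ⁿ ≤ 0.25, i.e. 0.4ⁿ ≤ 0.0625.
0.4³ = 0.064 is still above 0.0625 but 0.4⁴ = 0.0256 is at or below it, so n = 4.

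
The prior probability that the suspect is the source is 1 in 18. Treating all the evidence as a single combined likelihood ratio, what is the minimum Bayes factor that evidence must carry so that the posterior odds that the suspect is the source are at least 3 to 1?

51

Prior odds = (1/18)/(17/18) = 1/17.
Target odds = 3.
Required Bayes factor = 3 ÷ (1/17) = 51.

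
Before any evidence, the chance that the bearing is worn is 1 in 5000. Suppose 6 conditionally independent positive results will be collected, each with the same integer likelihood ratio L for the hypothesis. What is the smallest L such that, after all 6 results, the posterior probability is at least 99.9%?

Prior odds = 0.0002/0.9998 = 1/4999.
Target odds = 0.999/0.001 = 999.
Need L⁶ ≥ 999 ÷ (1/4999) = 4994001.
13⁶ = 4826809 < 4994001 ≤ 7529536 = 14⁶, so L = 14.

14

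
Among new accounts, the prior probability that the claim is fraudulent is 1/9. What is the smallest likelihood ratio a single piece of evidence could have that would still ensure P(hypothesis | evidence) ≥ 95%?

152

Prior odds = (1/9)/(8/9) = 0.125.
Target odds = 0.95/0.05 = 19.
Required Bayes factor = 19 ÷ 0.125 = 152.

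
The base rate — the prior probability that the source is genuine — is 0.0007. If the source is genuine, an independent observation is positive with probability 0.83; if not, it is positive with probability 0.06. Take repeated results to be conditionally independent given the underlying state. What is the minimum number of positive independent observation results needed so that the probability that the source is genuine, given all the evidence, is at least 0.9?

Prior odds = 0.0007/0.9993 = 7/9993.
Likelihood ratio of a positive = 0.83/0.06 = 83/6.
Target odds: 0.9 ÷ 0.1 = 9.
Require (83/6)ⁿ ≥ 9 ÷ (7/9993) = 89937/7.
(83/6)³ = 571787/216 falls short of 89937/7 but (83/6)⁴ = 47458321/1296 reaches it, so n = 4.

4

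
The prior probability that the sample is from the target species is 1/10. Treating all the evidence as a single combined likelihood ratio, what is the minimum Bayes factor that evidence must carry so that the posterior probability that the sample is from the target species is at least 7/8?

63

Prior odds = 0.1/0.9 = 1/9.
Target odds = 0.875/0.125 = 7.
Required Bayes factor = 7 ÷ (1/9) = 63.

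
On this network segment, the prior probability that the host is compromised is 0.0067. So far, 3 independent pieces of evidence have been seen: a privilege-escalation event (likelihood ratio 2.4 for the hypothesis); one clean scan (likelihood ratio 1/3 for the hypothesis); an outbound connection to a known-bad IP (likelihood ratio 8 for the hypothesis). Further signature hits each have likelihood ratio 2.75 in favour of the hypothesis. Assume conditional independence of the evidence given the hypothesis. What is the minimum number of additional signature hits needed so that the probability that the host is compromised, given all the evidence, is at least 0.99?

Prior odds = 0.0067/0.9933 = 67/9933.
Combined Bayes factor of the evidence already in hand = 2.4 × (1/3) × 8 = 6.4.
Odds after that evidence = (67/9933) × 6.4 = 2144/49665.
Target odds = 0.99/0.01 = 99.
Need 2.75ⁿ ≥ 99 ÷ (2144/49665) = 4916835/2144.
2.75⁷ = 19487171/16384 falls short of 4916835/2144 but 2.75⁸ = 214358881/65536 reaches it, so n = 8.

8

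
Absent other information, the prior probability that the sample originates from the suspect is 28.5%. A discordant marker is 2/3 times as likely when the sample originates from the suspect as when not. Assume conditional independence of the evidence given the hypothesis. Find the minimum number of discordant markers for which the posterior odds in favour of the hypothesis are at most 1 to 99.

Prior odds: 0.285 ÷ 0.715 = 57/143.
Likelihood ratio per discordant marker = 2/3.
Target odds = 1/99.
Need (57/143) × (2/3)ⁿ ≤ 1/99, i.e. (2/3)ⁿ ≤ 13/513.
(2/3)⁹ = 512/19683 is still above 13/513 but (2/3)¹⁰ = 1024/59049 is at or below it, so n = 10.

10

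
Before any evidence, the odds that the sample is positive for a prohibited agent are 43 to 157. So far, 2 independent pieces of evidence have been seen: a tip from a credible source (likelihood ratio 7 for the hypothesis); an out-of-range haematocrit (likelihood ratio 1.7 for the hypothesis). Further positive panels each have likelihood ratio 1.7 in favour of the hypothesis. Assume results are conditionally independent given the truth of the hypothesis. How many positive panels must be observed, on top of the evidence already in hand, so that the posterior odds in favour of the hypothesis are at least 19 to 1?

4

Prior odds = 43/157.
Combined Bayes factor of the evidence already in hand = 7 × 1.7 = 11.9.
Odds after that evidence = (43/157) × 11.9 = 5117/1570.
Target odds = 19.
Need 1.7ⁿ ≥ 19 ÷ (5117/1570) = 29830/5117.
1.7³ = 4.913 falls short of 29830/5117 but 1.7⁴ = 8.3521 reaches it, so n = 4.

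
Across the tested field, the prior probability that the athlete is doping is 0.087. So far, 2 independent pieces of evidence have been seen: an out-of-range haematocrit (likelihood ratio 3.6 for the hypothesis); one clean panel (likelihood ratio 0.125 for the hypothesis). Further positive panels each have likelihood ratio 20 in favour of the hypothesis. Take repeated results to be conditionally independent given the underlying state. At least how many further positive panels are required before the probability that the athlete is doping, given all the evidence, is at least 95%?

3

Prior odds = 0.087/0.913 = 87/913.
Combined Bayes factor of the evidence already in hand = 3.6 × 0.125 = 0.45.
Odds after that evidence = (87/913) × 0.45 = 783/18260.
Target odds = 0.95/0.05 = 19.
Need 20ⁿ ≥ 19 ÷ (783/18260) = 346940/783.
20² = 400 falls short of 346940/783 but 20³ = 8000 reaches it, so n = 3.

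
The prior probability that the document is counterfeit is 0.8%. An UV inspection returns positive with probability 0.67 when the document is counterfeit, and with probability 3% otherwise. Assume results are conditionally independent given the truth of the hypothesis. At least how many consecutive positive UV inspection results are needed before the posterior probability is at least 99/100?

4

Prior odds: 0.008 ÷ 0.992 = 1/124.
Likelihood ratio of a positive result = 0.67/0.03 = 67/3.
Target odds: 0.99 ÷ 0.01 = 99.
Require (67/3)ⁿ ≥ 99 ÷ (1/124) = 12276.
(67/3)³ = 300763/27 falls short of 12276 but (67/3)⁴ = 20151121/81 reaches it, so n = 4.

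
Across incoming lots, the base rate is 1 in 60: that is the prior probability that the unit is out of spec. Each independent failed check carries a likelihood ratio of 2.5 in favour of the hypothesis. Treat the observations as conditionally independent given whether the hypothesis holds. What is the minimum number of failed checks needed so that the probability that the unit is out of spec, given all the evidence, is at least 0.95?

Prior odds: (1/60) ÷ (59/60) = 1/59.
Likelihood ratio per failed check = 2.5.
Target odds: 0.95 ÷ 0.05 = 19.
Need (1/59) × 2.5ⁿ ≥ 19, i.e. 2.5ⁿ ≥ 1121.
2.5⁷ = 610.3515625 falls short of 1121 but 2.5⁸ = 390625/256 reaches it, so n = 8.

8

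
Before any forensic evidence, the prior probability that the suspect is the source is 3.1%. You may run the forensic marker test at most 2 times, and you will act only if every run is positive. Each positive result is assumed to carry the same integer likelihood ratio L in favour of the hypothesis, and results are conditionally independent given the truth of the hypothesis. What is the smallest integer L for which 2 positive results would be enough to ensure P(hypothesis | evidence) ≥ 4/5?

12

Prior odds = 0.031/0.969 = 31/969.
Target odds = 0.8/0.2 = 4.
Need L² ≥ 4 ÷ (31/969) = 3876/31.
11² = 121 < 3876/31 ≤ 144 = 12², so L = 12.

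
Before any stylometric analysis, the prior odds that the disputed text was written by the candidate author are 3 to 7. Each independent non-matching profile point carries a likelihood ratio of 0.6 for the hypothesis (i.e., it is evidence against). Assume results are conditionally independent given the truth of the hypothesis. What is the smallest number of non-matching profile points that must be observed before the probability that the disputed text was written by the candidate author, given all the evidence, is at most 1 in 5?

Prior odds = 3/7.
Likelihood ratio per non-matching profile point = 0.6.
Target posterior odds = 0.2/0.8 = 0.25.
Need (3/7) × 0.6ⁿ ≤ 0.25, i.e. 0.6ⁿ ≤ 7/12.
0.6¹ = 0.6 is still above 7/12 but 0.6² = 0.36 is at or below it, so n = 2.

2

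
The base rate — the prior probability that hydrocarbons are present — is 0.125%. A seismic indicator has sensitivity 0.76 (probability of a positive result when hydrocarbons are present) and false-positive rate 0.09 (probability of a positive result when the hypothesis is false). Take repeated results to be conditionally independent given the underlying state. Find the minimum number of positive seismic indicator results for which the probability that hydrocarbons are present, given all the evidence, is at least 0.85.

Prior odds = 0.00125/0.99875 = 1/799.
Likelihood ratio of a positive result = 0.76/0.09 = 76/9.
Target odds: 0.85 ÷ 0.15 = 17/3.
Need (1/799) × (76/9)ⁿ ≥ 17/3, i.e. (76/9)ⁿ ≥ 13583/3.
(76/9)³ = 438976/729 falls short of 13583/3 but (76/9)⁴ = 33362176/6561 reaches it, so n = 4.

4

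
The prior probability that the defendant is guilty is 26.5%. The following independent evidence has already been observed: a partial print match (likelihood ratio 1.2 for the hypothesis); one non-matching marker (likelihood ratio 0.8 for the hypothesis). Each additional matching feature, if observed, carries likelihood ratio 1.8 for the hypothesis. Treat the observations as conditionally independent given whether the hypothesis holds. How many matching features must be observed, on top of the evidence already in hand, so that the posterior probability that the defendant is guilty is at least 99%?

Prior odds = 0.265/0.735 = 53/147.
Combined Bayes factor of the evidence already in hand = 1.2 × 0.8 = 0.96.
Odds after that evidence = (53/147) × 0.96 = 424/1225.
Target odds = 0.99/0.01 = 99.
Need 1.8ⁿ ≥ 99 ÷ (424/1225) = 121275/424.
1.8⁹ = 387420489/1953125 falls short of 121275/424 but 1.8¹⁰ ≈357.047 reaches it, so n = 10.

10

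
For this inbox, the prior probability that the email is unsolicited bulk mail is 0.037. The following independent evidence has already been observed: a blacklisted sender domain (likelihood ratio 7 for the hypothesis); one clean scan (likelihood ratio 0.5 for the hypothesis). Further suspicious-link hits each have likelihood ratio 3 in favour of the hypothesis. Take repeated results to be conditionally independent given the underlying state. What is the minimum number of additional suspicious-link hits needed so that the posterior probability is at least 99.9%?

9

Prior odds = 0.037/0.963 = 37/963.
Combined Bayes factor of the evidence already in hand = 7 × 0.5 = 3.5.
Odds after that evidence = (37/963) × 3.5 = 259/1926.
Target odds = 0.999/0.001 = 999.
Need 3ⁿ ≥ 999 ÷ (259/1926) = 52002/7.
3⁸ = 6561 falls short of 52002/7 but 3⁹ = 19683 reaches it, so n = 9.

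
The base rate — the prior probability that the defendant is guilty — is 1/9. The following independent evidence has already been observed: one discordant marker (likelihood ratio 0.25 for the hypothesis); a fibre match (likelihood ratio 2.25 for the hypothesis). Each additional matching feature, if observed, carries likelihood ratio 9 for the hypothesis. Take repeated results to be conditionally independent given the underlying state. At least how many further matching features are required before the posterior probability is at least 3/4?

Prior odds = (1/9)/(8/9) = 0.125.
Combined Bayes factor of the evidence already in hand = 0.25 × 2.25 = 0.5625.
Odds after that evidence = 0.125 × 0.5625 = 0.0703125.
Target odds = 0.75/0.25 = 3.
Need 9ⁿ ≥ 3 ÷ 0.0703125 = 128/3.
9¹ = 9 falls short of 128/3 but 9² = 81 reaches it, so n = 2.

2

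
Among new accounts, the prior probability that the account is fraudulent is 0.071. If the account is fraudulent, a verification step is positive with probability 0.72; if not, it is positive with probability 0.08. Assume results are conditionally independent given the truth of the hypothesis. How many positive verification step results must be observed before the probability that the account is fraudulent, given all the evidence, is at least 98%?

Prior odds: 0.071 ÷ 0.929 = 71/929.
Likelihood ratio of a positive = 0.72/0.08 = 9.
Target odds: 0.98 ÷ 0.02 = 49.
Require 9ⁿ ≥ 49 ÷ (71/929) = 45521/71.
9² = 81 falls short of 45521/71 but 9³ = 729 reaches it, so n = 3.

3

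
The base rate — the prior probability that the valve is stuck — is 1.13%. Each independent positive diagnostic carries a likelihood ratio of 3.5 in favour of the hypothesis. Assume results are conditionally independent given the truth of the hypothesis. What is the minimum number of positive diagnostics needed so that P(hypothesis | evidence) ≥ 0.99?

8

Prior odds = 0.0113/0.9887 = 113/9887.
Likelihood ratio per positive diagnostic = 3.5.
Target posterior odds = 0.99/0.01 = 99.
Require 3.5ⁿ ≥ 99 ÷ (113/9887) = 978813/113.
3.5⁷ = 823543/128 falls short of 978813/113 but 3.5⁸ = 5764801/256 reaches it, so n = 8.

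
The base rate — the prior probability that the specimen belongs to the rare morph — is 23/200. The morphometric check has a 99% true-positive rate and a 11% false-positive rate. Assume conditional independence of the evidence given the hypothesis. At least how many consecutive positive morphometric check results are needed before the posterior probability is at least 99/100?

4

Prior odds = 0.115/0.885 = 23/177.
Likelihood ratio of a positive result = 0.99/0.11 = 9.
Target odds: 0.99 ÷ 0.01 = 99.
Need (23/177) × 9ⁿ ≥ 99, i.e. 9ⁿ ≥ 17523/23.
9³ = 729 falls short of 17523/23 but 9⁴ = 6561 reaches it, so n = 4.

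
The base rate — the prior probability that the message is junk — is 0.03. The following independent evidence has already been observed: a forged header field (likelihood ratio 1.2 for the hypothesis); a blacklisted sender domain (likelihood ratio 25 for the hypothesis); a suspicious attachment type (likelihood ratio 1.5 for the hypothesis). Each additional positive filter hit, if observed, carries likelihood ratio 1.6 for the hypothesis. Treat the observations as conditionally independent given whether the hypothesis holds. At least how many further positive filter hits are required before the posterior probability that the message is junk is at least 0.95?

6

Prior odds = 0.03/0.97 = 3/97.
Combined Bayes factor of the evidence already in hand = 1.2 × 25 × 1.5 = 45.
Odds after that evidence = (3/97) × 45 = 135/97.
Target odds = 0.95/0.05 = 19.
Need 1.6ⁿ ≥ 19 ÷ (135/97) = 1843/135.
1.6⁵ = 10.48576 falls short of 1843/135 but 1.6⁶ = 262144/15625 reaches it, so n = 6.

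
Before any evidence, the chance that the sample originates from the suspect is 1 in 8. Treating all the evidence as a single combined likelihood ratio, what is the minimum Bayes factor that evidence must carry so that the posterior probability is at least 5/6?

35

Prior odds = 0.125/0.875 = 1/7.
Target odds = (5/6)/(1/6) = 5.
Required Bayes factor = 5 ÷ (1/7) = 35.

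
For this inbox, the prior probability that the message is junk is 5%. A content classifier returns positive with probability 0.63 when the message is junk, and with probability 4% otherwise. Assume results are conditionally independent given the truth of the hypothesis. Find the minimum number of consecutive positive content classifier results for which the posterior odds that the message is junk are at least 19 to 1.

Prior odds = 0.05/0.95 = 1/19.
Likelihood ratio of a positive result = 0.63/0.04 = 15.75.
Target odds = 19.
Require 15.75ⁿ ≥ 19 ÷ (1/19) = 361.
15.75² = 248.0625 falls short of 361 but 15.75³ = 3906.984375 reaches it, so n = 3.

3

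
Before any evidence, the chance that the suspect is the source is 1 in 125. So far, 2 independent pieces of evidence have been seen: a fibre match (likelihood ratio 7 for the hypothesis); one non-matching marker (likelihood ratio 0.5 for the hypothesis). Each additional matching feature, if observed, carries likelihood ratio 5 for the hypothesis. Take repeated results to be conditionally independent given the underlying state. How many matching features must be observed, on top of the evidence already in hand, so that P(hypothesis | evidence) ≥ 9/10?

4

Prior odds = 0.008/0.992 = 1/124.
Combined Bayes factor of the evidence already in hand = 7 × 0.5 = 3.5.
Odds after that evidence = (1/124) × 3.5 = 7/248.
Target odds = 0.9/0.1 = 9.
Need 5ⁿ ≥ 9 ÷ (7/248) = 2232/7.
5³ = 125 falls short of 2232/7 but 5⁴ = 625 reaches it, so n = 4.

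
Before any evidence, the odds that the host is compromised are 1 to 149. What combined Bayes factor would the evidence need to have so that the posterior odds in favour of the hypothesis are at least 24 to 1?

3576

Prior odds = 1/149.
Target odds = 24.
Required Bayes factor = 24 ÷ (1/149) = 3576.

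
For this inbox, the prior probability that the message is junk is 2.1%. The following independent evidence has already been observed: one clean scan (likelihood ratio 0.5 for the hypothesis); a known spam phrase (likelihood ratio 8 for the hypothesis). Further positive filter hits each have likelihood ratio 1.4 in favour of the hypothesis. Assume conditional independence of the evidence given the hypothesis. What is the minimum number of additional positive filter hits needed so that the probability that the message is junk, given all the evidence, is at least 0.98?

Prior odds = 0.021/0.979 = 21/979.
Combined Bayes factor of the evidence already in hand = 0.5 × 8 = 4.
Odds after that evidence = (21/979) × 4 = 84/979.
Target odds = 0.98/0.02 = 49.
Need 1.4ⁿ ≥ 49 ÷ (84/979) = 6853/12.
1.4¹⁸ ≈426.879 falls short of 6853/12 but 1.4¹⁹ ≈597.63 reaches it, so n = 19.

19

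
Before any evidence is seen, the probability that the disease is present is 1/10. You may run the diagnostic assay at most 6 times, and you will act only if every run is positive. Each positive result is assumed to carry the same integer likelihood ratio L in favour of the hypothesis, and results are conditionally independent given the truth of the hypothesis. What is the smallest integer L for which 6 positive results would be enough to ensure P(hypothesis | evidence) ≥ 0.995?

4

Prior odds = 0.1/0.9 = 1/9.
Target odds = 0.995/0.005 = 199.
Need L⁶ ≥ 199 ÷ (1/9) = 1791.
3⁶ = 729 < 1791 ≤ 4096 = 4⁶, so L = 4.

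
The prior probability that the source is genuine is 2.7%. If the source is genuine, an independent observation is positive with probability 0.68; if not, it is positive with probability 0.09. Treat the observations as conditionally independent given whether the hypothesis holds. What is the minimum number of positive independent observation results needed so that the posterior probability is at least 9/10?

Prior odds = 0.027/0.973 = 27/973.
Likelihood ratio of a positive = 0.68/0.09 = 68/9.
Target posterior odds = 0.9/0.1 = 9.
Need (27/973) × (68/9)ⁿ ≥ 9, i.e. (68/9)ⁿ ≥ 973/3.
(68/9)² = 4624/81 falls short of 973/3 but (68/9)³ = 314432/729 reaches it, so n = 3.

3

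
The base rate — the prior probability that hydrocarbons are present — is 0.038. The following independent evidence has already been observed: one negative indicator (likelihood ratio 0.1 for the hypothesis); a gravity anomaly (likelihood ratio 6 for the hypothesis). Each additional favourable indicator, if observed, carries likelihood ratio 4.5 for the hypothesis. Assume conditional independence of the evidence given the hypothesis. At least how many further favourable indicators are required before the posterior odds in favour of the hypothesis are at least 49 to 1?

6

Prior odds = 0.038/0.962 = 19/481.
Combined Bayes factor of the evidence already in hand = 0.1 × 6 = 0.6.
Odds after that evidence = (19/481) × 0.6 = 57/2405.
Target odds = 49.
Need 4.5ⁿ ≥ 49 ÷ (57/2405) = 117845/57.
4.5⁵ = 1845.28125 falls short of 117845/57 but 4.5⁶ = 8303.765625 reaches it, so n = 6.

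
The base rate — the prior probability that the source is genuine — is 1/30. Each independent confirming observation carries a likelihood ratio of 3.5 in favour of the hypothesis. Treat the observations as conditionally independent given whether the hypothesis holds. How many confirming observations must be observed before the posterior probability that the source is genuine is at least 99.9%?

9

Prior odds: (1/30) ÷ (29/30) = 1/29.
Likelihood ratio per confirming observation = 3.5.
Target posterior odds = 0.999/0.001 = 999.
Need (1/29) × 3.5ⁿ ≥ 999, i.e. 3.5ⁿ ≥ 28971.
3.5⁸ = 5764801/256 falls short of 28971 but 3.5⁹ = 40353607/512 reaches it, so n = 9.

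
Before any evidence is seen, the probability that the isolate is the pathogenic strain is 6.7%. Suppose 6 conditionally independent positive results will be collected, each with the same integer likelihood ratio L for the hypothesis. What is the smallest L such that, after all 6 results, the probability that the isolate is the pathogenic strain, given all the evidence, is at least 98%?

3

Prior odds = 0.067/0.933 = 67/933.
Target odds = 0.98/0.02 = 49.
Need L⁶ ≥ 49 ÷ (67/933) = 45717/67.
2⁶ = 64 < 45717/67 ≤ 729 = 3⁶, so L = 3.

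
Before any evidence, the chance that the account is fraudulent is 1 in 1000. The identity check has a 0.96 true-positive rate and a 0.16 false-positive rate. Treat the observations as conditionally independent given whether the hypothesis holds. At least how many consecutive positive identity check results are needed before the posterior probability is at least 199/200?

Prior odds: 0.001 ÷ 0.999 = 1/999.
Likelihood ratio of a positive result = 0.96/0.16 = 6.
Target posterior odds = 0.995/0.005 = 199.
Need (1/999) × 6ⁿ ≥ 199, i.e. 6ⁿ ≥ 198801.
6⁶ = 46656 falls short of 198801 but 6⁷ = 279936 reaches it, so n = 7.

7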